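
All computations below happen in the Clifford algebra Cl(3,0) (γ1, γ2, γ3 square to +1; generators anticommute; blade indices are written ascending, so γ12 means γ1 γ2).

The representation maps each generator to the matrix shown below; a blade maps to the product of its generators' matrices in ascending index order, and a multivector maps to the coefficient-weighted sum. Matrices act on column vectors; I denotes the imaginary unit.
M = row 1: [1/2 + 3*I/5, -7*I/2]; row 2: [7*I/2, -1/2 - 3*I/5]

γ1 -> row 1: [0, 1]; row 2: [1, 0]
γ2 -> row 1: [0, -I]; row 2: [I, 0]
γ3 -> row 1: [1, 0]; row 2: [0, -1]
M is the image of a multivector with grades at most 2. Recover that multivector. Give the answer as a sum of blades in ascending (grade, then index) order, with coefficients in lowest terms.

Method: 1, rho(γ1), rho(γ2), rho(γ3) form a trace-orthogonal basis of the 2x2 complex matrices (tr(X Y) = 2 if X = Y, else 0), so M = m0*1 + m1*rho(γ1) + m2*rho(γ2) + m3*rho(γ3) with m0 = tr(M)/2 = 0, m1 = tr(M rho(γ1))/2 = 0, m2 = tr(M rho(γ2))/2 = 7/2, m3 = tr(M rho(γ3))/2 = 1/2 + 3*I/5.
Multiplying table entries, the bivector images are rho(γ12) = I*rho(γ3), rho(γ13) = -I*rho(γ2), rho(γ23) = I*rho(γ1); with real blade coefficients the real parts of m0..m3 are the coefficients of 1, γ1, γ2, γ3 and the imaginary parts give the bivectors (γ23: Im m1, γ13: -Im m2, γ12: Im m3).
Answer: 7/2*γ2 + 1/2*γ3 + 3/5*γ12


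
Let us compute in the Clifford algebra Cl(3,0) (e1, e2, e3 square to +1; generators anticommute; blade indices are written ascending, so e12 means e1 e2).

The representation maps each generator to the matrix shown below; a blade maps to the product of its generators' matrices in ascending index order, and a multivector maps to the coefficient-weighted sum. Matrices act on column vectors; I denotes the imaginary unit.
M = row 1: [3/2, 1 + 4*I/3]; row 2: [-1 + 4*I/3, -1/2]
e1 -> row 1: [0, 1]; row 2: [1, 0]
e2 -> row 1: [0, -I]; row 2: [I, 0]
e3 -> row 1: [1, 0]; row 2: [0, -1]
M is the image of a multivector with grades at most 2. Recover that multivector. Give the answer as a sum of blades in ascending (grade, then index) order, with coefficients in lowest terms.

Method: 1, rho(e1), rho(e2), rho(e3) form a trace-orthogonal basis of the 2x2 complex matrices (tr(X Y) = 2 if X = Y, else 0), so M = m0*1 + m1*rho(e1) + m2*rho(e2) + m3*rho(e3) with m0 = tr(M)/2 = 1/2, m1 = tr(M rho(e1))/2 = 4*I/3, m2 = tr(M rho(e2))/2 = I, m3 = tr(M rho(e3))/2 = 1.
Multiplying table entries, the bivector images are rho(e12) = I*rho(e3), rho(e13) = -I*rho(e2), rho(e23) = I*rho(e1); with real blade coefficients the real parts of m0..m3 are the coefficients of 1, e1, e2, e3 and the imaginary parts give the bivectors (e23: Im m1, e13: -Im m2, e12: Im m3).
Answer: 1/2 + e3 - e13 + 4/3*e23


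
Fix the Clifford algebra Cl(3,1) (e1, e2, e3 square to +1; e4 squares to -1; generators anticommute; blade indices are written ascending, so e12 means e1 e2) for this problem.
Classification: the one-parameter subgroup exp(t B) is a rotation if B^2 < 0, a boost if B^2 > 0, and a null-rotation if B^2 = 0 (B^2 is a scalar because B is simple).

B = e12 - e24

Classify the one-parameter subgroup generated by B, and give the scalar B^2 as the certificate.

B^2 term by term: the squares give (1)^2*(e12)^2 + (-1)^2*(e24)^2 = 1*(-1) + 1*(+1) = 0 (each basis 2-blade squares to minus the product of its generators' squares); cross terms between blades sharing an index anticommute and cancel. So B^2 = 0.
Answer: null-rotation, certificate B^2 = 0. No conjugation can change B^2 = 0; the sign gives the class.


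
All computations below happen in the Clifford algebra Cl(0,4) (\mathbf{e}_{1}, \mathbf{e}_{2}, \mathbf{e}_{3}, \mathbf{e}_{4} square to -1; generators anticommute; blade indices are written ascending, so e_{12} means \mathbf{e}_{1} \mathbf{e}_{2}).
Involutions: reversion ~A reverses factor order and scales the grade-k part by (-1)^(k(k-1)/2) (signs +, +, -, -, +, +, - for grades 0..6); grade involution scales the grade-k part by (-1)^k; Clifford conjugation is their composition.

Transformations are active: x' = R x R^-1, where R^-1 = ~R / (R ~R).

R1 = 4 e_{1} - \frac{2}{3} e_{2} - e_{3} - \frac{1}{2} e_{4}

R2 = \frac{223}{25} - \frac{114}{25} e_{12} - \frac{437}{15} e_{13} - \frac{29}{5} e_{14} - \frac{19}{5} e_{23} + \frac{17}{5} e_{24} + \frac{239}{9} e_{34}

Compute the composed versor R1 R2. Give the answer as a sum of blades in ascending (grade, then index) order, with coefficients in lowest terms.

Distribute over the terms of R1 (each basis-blade product reordered to ascending indices, repeated generators contracted through their squares):
(4 e_{1}) R2 = \frac{892}{25} e_{1} + \frac{456}{25} e_{2} + \frac{1748}{15} e_{3} + \frac{116}{5} e_{4} - \frac{76}{5} e_{123} + \frac{68}{5} e_{124} + \frac{956}{9} e_{134}
(-\frac{2}{3} e_{2}) R2 = \frac{76}{25} e_{1} - \frac{446}{75} e_{2} - \frac{38}{15} e_{3} + \frac{34}{15} e_{4} - \frac{874}{45} e_{123} - \frac{58}{15} e_{124} - \frac{478}{27} e_{234}
(-e_{3}) R2 = \frac{437}{15} e_{1} + \frac{19}{5} e_{2} - \frac{223}{25} e_{3} + \frac{239}{9} e_{4} + \frac{114}{25} e_{123} - \frac{29}{5} e_{134} + \frac{17}{5} e_{234}
(-\frac{1}{2} e_{4}) R2 = \frac{29}{10} e_{1} - \frac{17}{10} e_{2} - \frac{239}{18} e_{3} - \frac{223}{50} e_{4} + \frac{57}{25} e_{124} + \frac{437}{30} e_{134} + \frac{19}{10} e_{234}
Summing the partial products and collecting blades:
Answer: \frac{10613}{150} e_{1} + \frac{2159}{150} e_{2} + \frac{41311}{450} e_{3} + \frac{21403}{450} e_{4} - \frac{6764}{225} e_{123} + \frac{901}{75} e_{124} + \frac{10349}{90} e_{134} - \frac{3349}{270} e_{234}


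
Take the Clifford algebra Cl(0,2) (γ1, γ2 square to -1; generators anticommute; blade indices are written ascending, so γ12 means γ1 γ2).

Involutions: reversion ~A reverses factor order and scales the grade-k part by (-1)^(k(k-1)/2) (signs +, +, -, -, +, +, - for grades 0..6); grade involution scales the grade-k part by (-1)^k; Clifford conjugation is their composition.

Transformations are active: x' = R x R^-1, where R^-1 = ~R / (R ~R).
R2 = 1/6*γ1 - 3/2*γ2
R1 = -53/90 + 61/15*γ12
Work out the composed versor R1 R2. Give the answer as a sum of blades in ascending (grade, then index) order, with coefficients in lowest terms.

Distribute over the terms of R1 (each basis-blade product reordered to ascending indices, repeated generators contracted through their squares):
(-53/90) R2 = -53/540*γ1 + 53/60*γ2
(61/15*γ12) R2 = 61/10*γ1 + 61/90*γ2
Summing the partial products and collecting blades:
Answer: 3241/540*γ1 + 281/180*γ2


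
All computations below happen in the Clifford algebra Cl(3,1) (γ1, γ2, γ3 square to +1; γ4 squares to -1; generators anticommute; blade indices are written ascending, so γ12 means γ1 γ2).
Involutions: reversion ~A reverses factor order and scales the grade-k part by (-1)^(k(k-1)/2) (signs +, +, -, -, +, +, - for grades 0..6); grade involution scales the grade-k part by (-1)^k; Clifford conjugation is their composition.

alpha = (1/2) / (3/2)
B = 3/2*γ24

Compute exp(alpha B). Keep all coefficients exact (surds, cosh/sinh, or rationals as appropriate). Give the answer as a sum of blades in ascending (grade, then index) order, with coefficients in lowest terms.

B^2 = (3/2)^2*(γ24)^2 = 9/4*(+1) = 9/4 (a basis 2-blade squares to minus the product of its generators' squares).
B^2 = 9/4 — B^2 > 0, so the exponential closes hyperbolically: l = 3/2, alpha*l = 1/2, so exp(alpha B) = cosh(1/2) + (sinh(1/2)/(3/2))*B = cosh(1/2) + (2*sinh(1/2)/3)*B.
Answer: cosh(1/2) + sinh(1/2)*γ24


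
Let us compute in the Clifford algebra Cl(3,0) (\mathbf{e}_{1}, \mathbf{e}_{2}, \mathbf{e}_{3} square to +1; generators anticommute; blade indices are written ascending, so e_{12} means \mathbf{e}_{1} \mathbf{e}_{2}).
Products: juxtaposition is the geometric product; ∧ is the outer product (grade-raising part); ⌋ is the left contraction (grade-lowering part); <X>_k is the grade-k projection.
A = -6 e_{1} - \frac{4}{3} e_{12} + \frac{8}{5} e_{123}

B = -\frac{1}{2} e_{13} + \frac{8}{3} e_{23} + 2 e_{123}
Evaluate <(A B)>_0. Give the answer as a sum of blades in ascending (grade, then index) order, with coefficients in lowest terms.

step 1: -\frac{16}{5} - \frac{64}{15} e_{1} - \frac{4}{5} e_{2} + \frac{17}{3} e_{3} - \frac{32}{9} e_{13} - \frac{38}{3} e_{23} - 16 e_{123}
step 2: -\frac{16}{5}
Answer: -\frac{16}{5}


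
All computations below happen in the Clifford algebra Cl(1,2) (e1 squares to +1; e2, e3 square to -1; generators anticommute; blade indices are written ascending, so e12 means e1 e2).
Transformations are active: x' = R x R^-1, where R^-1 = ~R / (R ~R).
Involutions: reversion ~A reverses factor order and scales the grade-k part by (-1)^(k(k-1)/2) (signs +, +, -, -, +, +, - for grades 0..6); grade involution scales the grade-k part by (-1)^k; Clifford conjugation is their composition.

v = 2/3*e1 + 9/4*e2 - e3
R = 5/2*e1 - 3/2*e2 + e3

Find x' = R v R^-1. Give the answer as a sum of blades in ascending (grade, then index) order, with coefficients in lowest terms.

~R = 5/2*e1 - 3/2*e2 + e3, and R ~R = 3, so R^-1 = ~R / (3).
R v = 145/24 + 53/8*e12 - 19/6*e13 - 3/4*e23
Answer: 677/72*e1 - 199/24*e2 + 181/36*e3


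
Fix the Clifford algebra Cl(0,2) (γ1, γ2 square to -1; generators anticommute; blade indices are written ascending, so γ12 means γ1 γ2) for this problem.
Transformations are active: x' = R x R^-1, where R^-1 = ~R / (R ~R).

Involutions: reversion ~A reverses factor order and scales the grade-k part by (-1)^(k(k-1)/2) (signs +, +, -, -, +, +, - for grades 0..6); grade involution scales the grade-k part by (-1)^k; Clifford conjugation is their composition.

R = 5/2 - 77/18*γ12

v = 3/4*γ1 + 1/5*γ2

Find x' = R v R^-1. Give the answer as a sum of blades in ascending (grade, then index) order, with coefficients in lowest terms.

~R = 5/2 + 77/18*γ12, and R ~R = 3977/162, so R^-1 = ~R / (3977/162).
R v = 983/360*γ1 - 65/24*γ2
Answer: -771/3977*γ1 - 59783/79540*γ2


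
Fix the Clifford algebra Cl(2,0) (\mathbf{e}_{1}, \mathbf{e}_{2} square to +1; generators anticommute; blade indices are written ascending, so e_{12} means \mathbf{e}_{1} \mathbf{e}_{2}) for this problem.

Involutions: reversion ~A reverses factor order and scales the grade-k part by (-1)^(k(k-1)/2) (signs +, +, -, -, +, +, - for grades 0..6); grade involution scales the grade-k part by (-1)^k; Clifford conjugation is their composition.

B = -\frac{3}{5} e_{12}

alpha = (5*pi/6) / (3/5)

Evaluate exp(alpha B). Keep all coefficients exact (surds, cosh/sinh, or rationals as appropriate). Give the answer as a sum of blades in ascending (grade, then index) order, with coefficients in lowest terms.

B^2 = (-\frac{3}{5})^2*(e_{12})^2 = \frac{9}{25}*(-1) = -\frac{9}{25} (a basis 2-blade squares to minus the product of its generators' squares).
B^2 = -\frac{9}{25} — a negative square means the series sums to a rotation: l = \frac{3}{5}, alpha*l = \frac{5 \pi}{6}, so exp(alpha B) = cos(\frac{5 \pi}{6}) + (sin(\frac{5 \pi}{6})/(\frac{3}{5}))*B = - \frac{\sqrt{3}}{2} + (\frac{5}{6})*B.
Answer: - \frac{\sqrt{3}}{2} - \frac{1}{2} e_{12}


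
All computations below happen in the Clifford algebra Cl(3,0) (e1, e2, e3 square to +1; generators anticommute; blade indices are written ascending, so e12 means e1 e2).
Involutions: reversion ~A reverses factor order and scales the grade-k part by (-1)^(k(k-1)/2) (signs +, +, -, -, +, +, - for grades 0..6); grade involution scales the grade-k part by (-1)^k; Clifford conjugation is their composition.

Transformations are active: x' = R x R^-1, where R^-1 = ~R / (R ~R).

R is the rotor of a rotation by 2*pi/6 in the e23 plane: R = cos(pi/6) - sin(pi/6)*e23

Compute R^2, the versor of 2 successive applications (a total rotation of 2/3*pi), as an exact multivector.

Rotor phase runs at HALF the rotation angle; powers of one rotor simply add phase, so after 2 steps in e23 the phase is 2*pi/6 = pi/3 and R^2 = cos(pi/3) - sin(pi/3)*e23.
cos(pi/3) = 1/2 and sin(pi/3) = sqrt(3)/2, so R^2 = 1/2 - sqrt(3)/2*e23. The net rotation is 2/3*pi; the rotor keeps the half-angle phase exactly.
Answer: 1/2 - sqrt(3)/2*e23


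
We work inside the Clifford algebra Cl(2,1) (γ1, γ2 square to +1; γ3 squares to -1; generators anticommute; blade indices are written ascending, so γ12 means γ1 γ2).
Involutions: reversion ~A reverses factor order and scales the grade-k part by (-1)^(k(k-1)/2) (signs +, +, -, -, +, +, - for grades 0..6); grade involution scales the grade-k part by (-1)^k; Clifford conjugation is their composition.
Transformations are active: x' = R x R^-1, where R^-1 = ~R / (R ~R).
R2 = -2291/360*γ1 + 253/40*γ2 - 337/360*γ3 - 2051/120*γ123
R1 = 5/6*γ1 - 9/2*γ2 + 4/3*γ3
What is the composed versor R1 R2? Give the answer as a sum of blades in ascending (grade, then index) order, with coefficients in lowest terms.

Distribute over the terms of R1 (each basis-blade product reordered to ascending indices, repeated generators contracted through their squares):
(5/6*γ1) R2 = -2291/432 + 253/48*γ12 - 337/432*γ13 - 2051/144*γ23
(-9/2*γ2) R2 = -2277/80 - 2291/80*γ12 - 6153/80*γ13 + 337/80*γ23
(4/3*γ3) R2 = 337/270 + 2051/90*γ12 + 2291/270*γ13 - 253/30*γ23
Summing the partial products and collecting blades:
Answer: -35119/1080 - 26/45*γ12 - 9343/135*γ13 - 6647/360*γ23


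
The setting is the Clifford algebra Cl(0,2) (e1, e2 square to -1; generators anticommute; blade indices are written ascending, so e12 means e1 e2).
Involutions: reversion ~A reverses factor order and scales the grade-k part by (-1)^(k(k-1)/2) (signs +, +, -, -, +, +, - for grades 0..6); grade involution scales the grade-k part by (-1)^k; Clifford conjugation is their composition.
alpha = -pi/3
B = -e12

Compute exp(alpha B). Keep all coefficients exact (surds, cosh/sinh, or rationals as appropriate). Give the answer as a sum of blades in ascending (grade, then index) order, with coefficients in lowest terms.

B^2 = (-1)^2*(e12)^2 = 1*(-1) = -1 (a basis 2-blade squares to minus the product of its generators' squares).
B^2 = -1 — B^2 < 0, so the exponential closes trigonometrically: l = 1, alpha*l = -pi/3, so exp(alpha B) = cos(-pi/3) + (sin(-pi/3)/1)*B = 1/2 + (-sqrt(3)/2)*B.
Answer: 1/2 + sqrt(3)/2*e12


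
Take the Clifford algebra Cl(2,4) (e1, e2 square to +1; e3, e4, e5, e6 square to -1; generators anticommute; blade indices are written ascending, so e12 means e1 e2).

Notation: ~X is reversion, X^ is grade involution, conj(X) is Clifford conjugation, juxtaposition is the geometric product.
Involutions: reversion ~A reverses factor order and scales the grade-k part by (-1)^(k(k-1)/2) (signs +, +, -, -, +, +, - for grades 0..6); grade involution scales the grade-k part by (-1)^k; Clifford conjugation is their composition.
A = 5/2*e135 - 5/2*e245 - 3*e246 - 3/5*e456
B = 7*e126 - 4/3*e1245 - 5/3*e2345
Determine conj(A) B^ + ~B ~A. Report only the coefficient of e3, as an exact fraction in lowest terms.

first term: 10/3*e1 - 25/6*e3 + 21*e14 - 25/6*e124 - 4/5*e126 + 4*e156 - 10/3*e234 - e236 - 5*e356 - 21/5*e1245 - 35/2*e1456 - 35/2*e2356
second term: 10/3*e1 - 25/6*e3 + 21*e14 + 25/6*e124 + 4/5*e126 - 4*e156 + 10/3*e234 + e236 + 5*e356 + 21/5*e1245 + 35/2*e1456 + 35/2*e2356
Answer: -25/3


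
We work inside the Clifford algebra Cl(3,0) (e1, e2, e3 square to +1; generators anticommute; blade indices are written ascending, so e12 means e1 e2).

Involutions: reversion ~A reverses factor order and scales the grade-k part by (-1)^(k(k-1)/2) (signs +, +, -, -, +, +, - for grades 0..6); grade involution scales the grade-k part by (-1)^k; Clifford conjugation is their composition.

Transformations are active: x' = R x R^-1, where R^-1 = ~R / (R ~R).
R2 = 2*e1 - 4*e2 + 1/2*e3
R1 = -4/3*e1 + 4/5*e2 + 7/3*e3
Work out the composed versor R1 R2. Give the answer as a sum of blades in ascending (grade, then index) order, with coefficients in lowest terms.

Distribute over the terms of R1 (each basis-blade product reordered to ascending indices, repeated generators contracted through their squares):
(-4/3*e1) R2 = -8/3 + 16/3*e12 - 2/3*e13
(4/5*e2) R2 = -16/5 - 8/5*e12 + 2/5*e23
(7/3*e3) R2 = 7/6 - 14/3*e13 + 28/3*e23
Summing the partial products and collecting blades:
Answer: -47/10 + 56/15*e12 - 16/3*e13 + 146/15*e23


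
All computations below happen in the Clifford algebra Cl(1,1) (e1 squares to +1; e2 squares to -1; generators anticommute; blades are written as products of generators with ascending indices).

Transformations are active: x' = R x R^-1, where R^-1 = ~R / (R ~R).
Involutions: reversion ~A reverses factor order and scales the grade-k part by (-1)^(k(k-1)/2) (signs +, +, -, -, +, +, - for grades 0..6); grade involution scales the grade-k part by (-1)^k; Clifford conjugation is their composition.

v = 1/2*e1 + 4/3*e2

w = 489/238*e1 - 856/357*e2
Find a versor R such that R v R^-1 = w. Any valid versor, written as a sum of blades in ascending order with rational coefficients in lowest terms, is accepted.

Reasoning: v^2 = w^2 = -55/36 since conjugation preserves the quadratic form; R = v + w = 304/119*e1 - 380/357*e2 is then valid when invertible, keeping its own part and reversing (v - w)/2.
Answer: 304/119*e1 - 380/357*e2


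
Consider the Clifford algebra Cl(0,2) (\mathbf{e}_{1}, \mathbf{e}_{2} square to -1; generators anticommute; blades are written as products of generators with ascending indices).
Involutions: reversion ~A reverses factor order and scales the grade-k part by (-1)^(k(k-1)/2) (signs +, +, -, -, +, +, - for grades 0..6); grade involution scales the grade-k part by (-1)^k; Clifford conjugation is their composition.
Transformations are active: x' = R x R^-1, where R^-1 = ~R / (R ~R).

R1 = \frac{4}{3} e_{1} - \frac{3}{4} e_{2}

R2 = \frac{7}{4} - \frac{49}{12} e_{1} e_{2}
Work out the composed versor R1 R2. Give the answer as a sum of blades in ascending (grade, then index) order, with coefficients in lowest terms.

Distribute over the terms of R1 (each basis-blade product reordered to ascending indices, repeated generators contracted through their squares):
(\frac{4}{3} e_{1}) R2 = \frac{7}{3} e_{1} + \frac{49}{9} e_{2}
(-\frac{3}{4} e_{2}) R2 = \frac{49}{16} e_{1} - \frac{21}{16} e_{2}
Summing the partial products and collecting blades:
Answer: \frac{259}{48} e_{1} + \frac{595}{144} e_{2}


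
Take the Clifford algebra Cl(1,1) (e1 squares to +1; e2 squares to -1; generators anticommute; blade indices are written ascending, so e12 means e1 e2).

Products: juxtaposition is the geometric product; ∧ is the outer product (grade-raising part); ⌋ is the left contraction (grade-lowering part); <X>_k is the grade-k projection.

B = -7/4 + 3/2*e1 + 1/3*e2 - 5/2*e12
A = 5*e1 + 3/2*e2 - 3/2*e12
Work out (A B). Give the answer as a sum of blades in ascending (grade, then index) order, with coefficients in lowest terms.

step 1: 43/4 - 12*e1 - 103/8*e2 + 49/24*e12
Answer: 43/4 - 12*e1 - 103/8*e2 + 49/24*e12


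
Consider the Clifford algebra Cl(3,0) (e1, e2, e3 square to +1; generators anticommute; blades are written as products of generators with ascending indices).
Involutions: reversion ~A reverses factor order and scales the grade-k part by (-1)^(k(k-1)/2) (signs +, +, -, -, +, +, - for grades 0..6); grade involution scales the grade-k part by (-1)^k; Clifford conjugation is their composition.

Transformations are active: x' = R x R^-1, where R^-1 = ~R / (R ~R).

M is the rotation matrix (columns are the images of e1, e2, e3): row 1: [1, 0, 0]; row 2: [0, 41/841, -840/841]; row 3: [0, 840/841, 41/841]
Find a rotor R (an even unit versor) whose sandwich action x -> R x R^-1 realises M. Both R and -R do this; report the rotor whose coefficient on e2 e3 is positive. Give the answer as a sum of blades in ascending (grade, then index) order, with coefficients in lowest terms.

Method: write R = a + b12*e1 e2 + b13*e1 e3 + b23*e2 e3 with a^2 + b12^2 + b13^2 + b23^2 = 1 (so R^-1 = ~R). Expanding the columns R e_j ~R gives tr M = 4a^2 - 1 and, from the antisymmetric part, M21 - M12 = -4a*b12, M13 - M31 = 4a*b13, M32 - M23 = -4a*b23.
Here tr M = 923/841, so a^2 = (1 + tr M)/4 = 441/841 and a = ±21/29. Taking a = 21/29: M21 - M12 = 0, M13 - M31 = 0, M32 - M23 = 1680/841, giving b12 = 0, b13 = 0, b23 = -20/29, i.e. R = 21/29 - 20/29*e2 e3.
Its e2 e3 coefficient is negative, so report the other preimage -R.
Answer: -21/29 + 20/29*e2 e3. Recall the cover is two-to-one: with M of trace 923/841, both preimages act alike, and the stated e2 e3 sign chooses the sheet.


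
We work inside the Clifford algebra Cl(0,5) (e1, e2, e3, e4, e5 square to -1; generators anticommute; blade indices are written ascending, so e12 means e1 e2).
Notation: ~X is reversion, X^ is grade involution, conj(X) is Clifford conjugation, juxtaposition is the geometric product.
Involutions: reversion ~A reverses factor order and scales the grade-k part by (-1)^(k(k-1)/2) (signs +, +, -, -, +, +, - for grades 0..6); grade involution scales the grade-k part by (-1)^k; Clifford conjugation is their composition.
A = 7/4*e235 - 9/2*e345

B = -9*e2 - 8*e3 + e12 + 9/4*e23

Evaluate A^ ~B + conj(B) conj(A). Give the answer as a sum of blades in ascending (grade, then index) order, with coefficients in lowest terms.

first term: -63/16*e5 + 14*e25 - 63/4*e35 + 36*e45 + 7/4*e135 - 81/8*e245 + 81/2*e2345 - 9/2*e12345
second term: 63/16*e5 + 14*e25 - 63/4*e35 + 36*e45 + 7/4*e135 - 81/8*e245 - 81/2*e2345 + 9/2*e12345
Answer: 28*e25 - 63/2*e35 + 72*e45 + 7/2*e135 - 81/4*e245


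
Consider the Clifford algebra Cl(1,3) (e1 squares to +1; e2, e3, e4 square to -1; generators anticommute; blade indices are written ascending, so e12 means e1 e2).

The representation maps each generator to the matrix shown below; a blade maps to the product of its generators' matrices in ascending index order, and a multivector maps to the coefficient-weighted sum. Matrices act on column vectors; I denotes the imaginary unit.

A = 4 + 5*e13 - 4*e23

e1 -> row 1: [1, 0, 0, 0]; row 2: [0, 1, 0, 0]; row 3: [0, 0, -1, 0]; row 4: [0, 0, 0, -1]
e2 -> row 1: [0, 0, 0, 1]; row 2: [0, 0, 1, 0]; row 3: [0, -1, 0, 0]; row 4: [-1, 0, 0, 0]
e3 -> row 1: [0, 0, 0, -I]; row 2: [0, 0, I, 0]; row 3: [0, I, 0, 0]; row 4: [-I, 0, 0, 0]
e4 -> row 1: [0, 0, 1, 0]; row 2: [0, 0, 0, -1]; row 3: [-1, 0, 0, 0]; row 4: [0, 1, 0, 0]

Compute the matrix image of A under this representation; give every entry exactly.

Bivector images (products of the table entries): rho(e13) = rho(e1)rho(e3) = row 1: [0, 0, 0, -I]; row 2: [0, 0, I, 0]; row 3: [0, -I, 0, 0]; row 4: [I, 0, 0, 0]; rho(e23) = rho(e2)rho(e3) = row 1: [-I, 0, 0, 0]; row 2: [0, I, 0, 0]; row 3: [0, 0, -I, 0]; row 4: [0, 0, 0, I].
M = (4)*1 + (5)*rho(e13) + (-4)*rho(e23), summed entrywise (1 is the identity matrix):
Answer: row 1: [4 + 4*I, 0, 0, -5*I]; row 2: [0, 4 - 4*I, 5*I, 0]; row 3: [0, -5*I, 4 + 4*I, 0]; row 4: [5*I, 0, 0, 4 - 4*I]


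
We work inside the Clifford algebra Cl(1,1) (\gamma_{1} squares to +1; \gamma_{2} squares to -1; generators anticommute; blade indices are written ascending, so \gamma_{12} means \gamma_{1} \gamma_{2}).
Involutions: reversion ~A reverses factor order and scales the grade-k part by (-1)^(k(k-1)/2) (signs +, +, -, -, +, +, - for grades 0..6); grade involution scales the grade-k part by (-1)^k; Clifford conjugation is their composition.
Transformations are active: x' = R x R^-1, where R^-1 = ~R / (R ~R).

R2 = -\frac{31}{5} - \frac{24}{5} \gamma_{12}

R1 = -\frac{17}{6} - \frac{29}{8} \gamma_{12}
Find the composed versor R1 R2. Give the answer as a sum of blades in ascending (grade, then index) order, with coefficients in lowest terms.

Distribute over the terms of R1 (each basis-blade product reordered to ascending indices, repeated generators contracted through their squares):
(-\frac{17}{6}) R2 = \frac{527}{30} + \frac{68}{5} \gamma_{12}
(-\frac{29}{8} \gamma_{12}) R2 = \frac{87}{5} + \frac{899}{40} \gamma_{12}
Summing the partial products and collecting blades:
Answer: \frac{1049}{30} + \frac{1443}{40} \gamma_{12}


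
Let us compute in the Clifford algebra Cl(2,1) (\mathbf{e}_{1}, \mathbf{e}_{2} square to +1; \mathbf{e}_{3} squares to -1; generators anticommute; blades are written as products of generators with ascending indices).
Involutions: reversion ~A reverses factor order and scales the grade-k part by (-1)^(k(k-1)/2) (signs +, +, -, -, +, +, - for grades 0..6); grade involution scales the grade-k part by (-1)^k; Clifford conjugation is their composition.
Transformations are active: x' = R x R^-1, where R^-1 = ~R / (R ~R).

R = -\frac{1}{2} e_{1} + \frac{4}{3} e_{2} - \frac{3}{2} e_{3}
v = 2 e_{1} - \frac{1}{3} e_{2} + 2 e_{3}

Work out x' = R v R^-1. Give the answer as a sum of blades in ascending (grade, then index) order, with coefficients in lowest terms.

~R = -\frac{1}{2} e_{1} + \frac{4}{3} e_{2} - \frac{3}{2} e_{3}, and R ~R = -\frac{2}{9}, so R^-1 = ~R / (-\frac{2}{9}).
R v = \frac{14}{9} - \frac{5}{2} e_{1} e_{2} + 2 e_{1} e_{3} + \frac{13}{6} e_{2} e_{3}
Answer: 5 e_{1} - \frac{55}{3} e_{2} + 19 e_{3}


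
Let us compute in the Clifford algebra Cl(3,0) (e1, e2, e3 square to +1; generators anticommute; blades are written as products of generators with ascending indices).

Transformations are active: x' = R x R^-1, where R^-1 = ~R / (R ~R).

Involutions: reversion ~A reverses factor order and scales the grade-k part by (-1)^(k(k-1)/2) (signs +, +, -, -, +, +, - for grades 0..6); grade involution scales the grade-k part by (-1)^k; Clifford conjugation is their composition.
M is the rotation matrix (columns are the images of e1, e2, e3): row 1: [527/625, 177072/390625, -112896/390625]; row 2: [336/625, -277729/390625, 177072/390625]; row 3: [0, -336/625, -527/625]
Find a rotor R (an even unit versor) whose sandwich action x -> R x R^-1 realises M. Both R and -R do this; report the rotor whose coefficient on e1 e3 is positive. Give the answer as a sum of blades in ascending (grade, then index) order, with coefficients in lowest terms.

Method: write R = a + b12*e1 e2 + b13*e1 e3 + b23*e2 e3 with a^2 + b12^2 + b13^2 + b23^2 = 1 (so R^-1 = ~R). Expanding the columns R e_j ~R gives tr M = 4a^2 - 1 and, from the antisymmetric part, M21 - M12 = -4a*b12, M13 - M31 = 4a*b13, M32 - M23 = -4a*b23.
Here tr M = -277729/390625, so a^2 = (1 + tr M)/4 = 28224/390625 and a = ±168/625. Taking a = 168/625: M21 - M12 = 32928/390625, M13 - M31 = -112896/390625, M32 - M23 = -387072/390625, giving b12 = -49/625, b13 = -168/625, b23 = 576/625, i.e. R = 168/625 - 49/625*e1 e2 - 168/625*e1 e3 + 576/625*e2 e3.
Its e1 e3 coefficient is negative, so report the other preimage -R.
Answer: -168/625 + 49/625*e1 e2 + 168/625*e1 e3 - 576/625*e2 e3. Sheet selection: the two-to-one cover makes ±R indistinguishable at the matrix level (trace -277729/390625), so uniqueness comes from the required sign on e1 e3.


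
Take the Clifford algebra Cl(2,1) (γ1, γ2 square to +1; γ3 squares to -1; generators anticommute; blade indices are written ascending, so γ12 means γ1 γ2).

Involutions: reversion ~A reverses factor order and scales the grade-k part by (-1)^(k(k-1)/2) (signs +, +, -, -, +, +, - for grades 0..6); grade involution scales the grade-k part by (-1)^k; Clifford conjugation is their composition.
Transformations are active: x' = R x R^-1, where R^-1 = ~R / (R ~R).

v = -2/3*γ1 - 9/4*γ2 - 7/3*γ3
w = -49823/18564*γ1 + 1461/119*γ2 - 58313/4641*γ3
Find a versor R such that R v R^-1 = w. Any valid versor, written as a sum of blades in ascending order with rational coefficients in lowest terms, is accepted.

Here q(v) = q(w) = 1/16; the classical choice R = v + w = -20733/6188*γ1 + 4773/476*γ2 - 69142/4641*γ3 then realises v -> w under the sandwich.
Answer: -20733/6188*γ1 + 4773/476*γ2 - 69142/4641*γ3


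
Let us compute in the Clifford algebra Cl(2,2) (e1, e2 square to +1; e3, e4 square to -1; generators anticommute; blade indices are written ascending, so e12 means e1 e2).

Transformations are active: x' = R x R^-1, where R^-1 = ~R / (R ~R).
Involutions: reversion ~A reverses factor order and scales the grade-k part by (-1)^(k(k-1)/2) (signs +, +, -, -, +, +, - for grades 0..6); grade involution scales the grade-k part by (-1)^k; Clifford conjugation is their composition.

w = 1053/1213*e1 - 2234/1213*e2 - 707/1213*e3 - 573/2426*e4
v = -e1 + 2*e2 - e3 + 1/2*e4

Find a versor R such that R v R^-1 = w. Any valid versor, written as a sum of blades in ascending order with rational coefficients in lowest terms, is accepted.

Construction: equal norms (both 15/4) license R = v + w = -160/1213*e1 + 192/1213*e2 - 1920/1213*e3 + 320/1213*e4 — nothing changes along that direction, while (v - w)/2 changes sign, so v maps onto w.
Answer: -160/1213*e1 + 192/1213*e2 - 1920/1213*e3 + 320/1213*e4


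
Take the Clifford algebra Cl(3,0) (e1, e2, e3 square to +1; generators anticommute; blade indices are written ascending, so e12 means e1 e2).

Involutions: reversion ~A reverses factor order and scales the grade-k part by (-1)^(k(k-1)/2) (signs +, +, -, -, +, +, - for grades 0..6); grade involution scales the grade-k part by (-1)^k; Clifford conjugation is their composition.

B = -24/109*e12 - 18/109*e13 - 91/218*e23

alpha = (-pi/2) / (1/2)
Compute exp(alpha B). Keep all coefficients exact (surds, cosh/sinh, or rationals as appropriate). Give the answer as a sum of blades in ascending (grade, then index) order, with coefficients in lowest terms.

B^2 term by term: the squares give (-24/109)^2*(e12)^2 + (-18/109)^2*(e13)^2 + (-91/218)^2*(e23)^2 = 576/11881*(-1) + 324/11881*(-1) + 8281/47524*(-1) = -1/4 (each basis 2-blade squares to minus the product of its generators' squares); cross terms between blades sharing an index anticommute and cancel. So B^2 = -1/4.
B^2 = -1/4 — a negative square means the series sums to a rotation: l = 1/2, alpha*l = -pi/2, so exp(alpha B) = cos(-pi/2) + (sin(-pi/2)/(1/2))*B = 0 + (-2)*B.
Answer: 48/109*e12 + 36/109*e13 + 91/109*e23


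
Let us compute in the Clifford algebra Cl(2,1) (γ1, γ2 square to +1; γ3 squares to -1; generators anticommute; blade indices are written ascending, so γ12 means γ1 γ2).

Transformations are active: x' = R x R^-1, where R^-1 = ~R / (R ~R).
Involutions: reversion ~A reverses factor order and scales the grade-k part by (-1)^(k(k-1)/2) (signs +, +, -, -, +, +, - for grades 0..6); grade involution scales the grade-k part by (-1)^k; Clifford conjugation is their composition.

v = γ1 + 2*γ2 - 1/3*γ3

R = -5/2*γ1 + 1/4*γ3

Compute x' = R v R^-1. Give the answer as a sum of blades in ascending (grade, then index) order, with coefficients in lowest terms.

~R = -5/2*γ1 + 1/4*γ3, and R ~R = 99/16, so R^-1 = ~R / (99/16).
R v = -29/12 - 5*γ12 + 7/12*γ13 - 1/2*γ23
Answer: 283/297*γ1 - 2*γ2 + 41/297*γ3


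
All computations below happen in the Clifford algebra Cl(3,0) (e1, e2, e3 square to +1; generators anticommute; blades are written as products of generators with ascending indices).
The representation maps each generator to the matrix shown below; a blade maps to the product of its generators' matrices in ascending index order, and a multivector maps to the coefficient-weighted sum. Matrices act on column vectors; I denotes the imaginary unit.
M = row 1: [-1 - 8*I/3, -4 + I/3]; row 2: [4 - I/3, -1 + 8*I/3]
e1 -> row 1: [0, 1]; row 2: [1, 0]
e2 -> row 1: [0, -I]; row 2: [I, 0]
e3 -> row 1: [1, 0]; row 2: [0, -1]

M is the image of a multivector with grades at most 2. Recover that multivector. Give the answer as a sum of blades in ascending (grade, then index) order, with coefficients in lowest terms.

Method: 1, rho(e1), rho(e2), rho(e3) form a trace-orthogonal basis of the 2x2 complex matrices (tr(X Y) = 2 if X = Y, else 0), so M = m0*1 + m1*rho(e1) + m2*rho(e2) + m3*rho(e3) with m0 = tr(M)/2 = -1, m1 = tr(M rho(e1))/2 = 0, m2 = tr(M rho(e2))/2 = -1/3 - 4*I, m3 = tr(M rho(e3))/2 = -8*I/3.
Multiplying table entries, the bivector images are rho(e1 e2) = I*rho(e3), rho(e1 e3) = -I*rho(e2), rho(e2 e3) = I*rho(e1); with real blade coefficients the real parts of m0..m3 are the coefficients of 1, e1, e2, e3 and the imaginary parts give the bivectors (e2 e3: Im m1, e1 e3: -Im m2, e1 e2: Im m3).
Answer: -1 - 1/3*e2 - 8/3*e1 e2 + 4*e1 e3


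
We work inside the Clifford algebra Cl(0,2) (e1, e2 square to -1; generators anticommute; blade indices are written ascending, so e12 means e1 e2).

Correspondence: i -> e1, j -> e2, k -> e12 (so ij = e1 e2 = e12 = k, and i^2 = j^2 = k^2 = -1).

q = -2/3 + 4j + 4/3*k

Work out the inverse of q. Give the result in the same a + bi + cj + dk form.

In blades: q = -2/3 + 4*e2 + 4/3*e12.
With qbar = -2/3 - 4*e2 - 4/3*e12 (scalar fixed, mapped units negated), q qbar = 164/9 (the sum of squared coefficients), so q^-1 = qbar / (164/9) = -3/82 - 9/41*e2 - 3/41*e12; translating back:
Answer: -3/82 - 9/41*j - 3/41*k


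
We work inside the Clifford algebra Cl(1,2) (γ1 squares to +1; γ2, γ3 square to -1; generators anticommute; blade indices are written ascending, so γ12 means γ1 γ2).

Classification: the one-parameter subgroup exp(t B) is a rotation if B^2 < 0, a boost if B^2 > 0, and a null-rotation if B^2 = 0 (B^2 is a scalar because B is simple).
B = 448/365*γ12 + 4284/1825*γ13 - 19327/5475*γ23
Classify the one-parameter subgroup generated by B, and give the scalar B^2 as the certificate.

B^2 term by term: the squares give (448/365)^2*(γ12)^2 + (4284/1825)^2*(γ13)^2 + (-19327/5475)^2*(γ23)^2 = 200704/133225*(+1) + 18352656/3330625*(+1) + 373532929/29975625*(-1) = -49/9 (each basis 2-blade squares to minus the product of its generators' squares); cross terms between blades sharing an index anticommute and cancel. So B^2 = -49/9.
Answer: rotation, certificate B^2 = -49/9. The class reads off the invariant scalar -49/9 directly.


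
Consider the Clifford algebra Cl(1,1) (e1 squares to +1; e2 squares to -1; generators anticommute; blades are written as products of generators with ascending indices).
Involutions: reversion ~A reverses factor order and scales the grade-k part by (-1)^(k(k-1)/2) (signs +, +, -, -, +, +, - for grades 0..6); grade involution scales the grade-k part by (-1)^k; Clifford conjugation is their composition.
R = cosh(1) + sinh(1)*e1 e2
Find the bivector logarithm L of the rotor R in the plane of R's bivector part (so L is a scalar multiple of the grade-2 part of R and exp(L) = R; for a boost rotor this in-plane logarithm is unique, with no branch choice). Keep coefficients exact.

The scalar part of R is cosh(1), so cosh pins the rapidity up to sign — the sign comes from the bivector part; dividing that part by sinh of the rapidity yields the plane, and the in-plane L = rapidity * plane is unique because the two sign choices cancel.
Concretely: cosh(rapidity) = cosh(1) gives rapidity = ±1, and since rapidity/sinh(rapidity) is even the sign is immaterial: L = (rapidity/sinh(rapidity)) * <R>_2 = (1/sinh(1)) * <R>_2.
Answer: e1 e2


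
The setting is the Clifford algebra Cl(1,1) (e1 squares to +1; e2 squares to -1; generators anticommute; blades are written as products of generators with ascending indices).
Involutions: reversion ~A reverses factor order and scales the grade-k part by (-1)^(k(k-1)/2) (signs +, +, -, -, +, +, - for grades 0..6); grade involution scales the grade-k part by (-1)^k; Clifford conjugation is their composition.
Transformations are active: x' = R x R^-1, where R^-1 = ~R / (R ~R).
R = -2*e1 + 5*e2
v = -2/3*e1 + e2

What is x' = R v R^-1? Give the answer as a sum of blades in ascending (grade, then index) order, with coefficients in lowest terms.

~R = -2*e1 + 5*e2, and R ~R = -21, so R^-1 = ~R / (-21).
R v = -11/3 + 4/3*e1 e2
Answer: -2/63*e1 + 47/63*e2


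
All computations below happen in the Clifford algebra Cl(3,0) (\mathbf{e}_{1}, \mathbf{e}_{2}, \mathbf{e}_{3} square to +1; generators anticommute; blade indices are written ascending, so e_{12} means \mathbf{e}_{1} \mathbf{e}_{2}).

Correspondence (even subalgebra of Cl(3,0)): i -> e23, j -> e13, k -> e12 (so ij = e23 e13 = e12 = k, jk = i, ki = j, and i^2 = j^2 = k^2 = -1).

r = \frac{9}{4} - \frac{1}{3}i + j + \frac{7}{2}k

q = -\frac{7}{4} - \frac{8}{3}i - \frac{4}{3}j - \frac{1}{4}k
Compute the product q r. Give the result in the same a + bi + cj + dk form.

In blades: q = -\frac{7}{4} - \frac{1}{4} e_{12} - \frac{4}{3} e_{13} - \frac{8}{3} e_{23}, r = \frac{9}{4} + \frac{7}{2} e_{12} + e_{13} - \frac{1}{3} e_{23}.
Distribute q over r term by term (generator squares from the signature, products reordered to ascending indices): (-\frac{7}{4})*r = -\frac{63}{16} - \frac{49}{8} e_{12} - \frac{7}{4} e_{13} + \frac{7}{12} e_{23}; (-\frac{1}{4} e_{12})*r = \frac{7}{8} - \frac{9}{16} e_{12} + \frac{1}{12} e_{13} + \frac{1}{4} e_{23}; (-\frac{4}{3} e_{13})*r = \frac{4}{3} - \frac{4}{9} e_{12} - 3 e_{13} - \frac{14}{3} e_{23}; (-\frac{8}{3} e_{23})*r = -\frac{8}{9} - \frac{8}{3} e_{12} + \frac{28}{3} e_{13} - 6 e_{23}.
Sum: -\frac{377}{144} - \frac{1411}{144} e_{12} + \frac{14}{3} e_{13} - \frac{59}{6} e_{23}; translating back through the correspondence:
Answer: -\frac{377}{144} - \frac{59}{6}i + \frac{14}{3}j - \frac{1411}{144}k


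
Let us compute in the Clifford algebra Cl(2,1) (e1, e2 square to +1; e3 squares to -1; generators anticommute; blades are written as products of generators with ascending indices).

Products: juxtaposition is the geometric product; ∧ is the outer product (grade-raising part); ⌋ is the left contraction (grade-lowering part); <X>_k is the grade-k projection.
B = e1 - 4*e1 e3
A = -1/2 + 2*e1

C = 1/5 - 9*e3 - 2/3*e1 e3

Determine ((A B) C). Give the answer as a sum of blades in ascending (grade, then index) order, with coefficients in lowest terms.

step 1: 2 - 1/2*e1 - 8*e3 + 2*e1 e3
step 2: -1094/15 + 697/30*e1 - 289/15*e3 + 107/30*e1 e3
Answer: -1094/15 + 697/30*e1 - 289/15*e3 + 107/30*e1 e3


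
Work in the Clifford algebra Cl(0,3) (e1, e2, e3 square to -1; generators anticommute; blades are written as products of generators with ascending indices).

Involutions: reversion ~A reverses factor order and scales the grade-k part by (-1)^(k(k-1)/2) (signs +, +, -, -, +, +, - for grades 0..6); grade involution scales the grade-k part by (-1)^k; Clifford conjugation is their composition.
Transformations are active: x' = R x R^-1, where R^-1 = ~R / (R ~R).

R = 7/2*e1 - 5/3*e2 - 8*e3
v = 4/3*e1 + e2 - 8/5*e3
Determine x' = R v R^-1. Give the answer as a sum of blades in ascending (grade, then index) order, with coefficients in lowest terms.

~R = 7/2*e1 - 5/3*e2 - 8*e3, and R ~R = -2845/36, so R^-1 = ~R / (-2845/36).
R v = -79/5 + 103/18*e1 e2 + 76/15*e1 e3 + 32/3*e2 e3
Answer: 2824/42675*e1 - 4741/2845*e2 - 22744/14225*e3


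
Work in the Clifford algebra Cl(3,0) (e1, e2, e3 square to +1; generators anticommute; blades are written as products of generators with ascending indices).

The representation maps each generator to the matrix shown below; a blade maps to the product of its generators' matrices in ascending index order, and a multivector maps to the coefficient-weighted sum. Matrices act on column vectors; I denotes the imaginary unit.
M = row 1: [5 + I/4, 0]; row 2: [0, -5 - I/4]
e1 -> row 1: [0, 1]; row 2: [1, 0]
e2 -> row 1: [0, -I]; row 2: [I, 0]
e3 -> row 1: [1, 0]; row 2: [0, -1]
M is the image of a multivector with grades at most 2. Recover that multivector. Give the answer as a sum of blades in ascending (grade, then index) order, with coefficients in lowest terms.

Method: 1, rho(e1), rho(e2), rho(e3) form a trace-orthogonal basis of the 2x2 complex matrices (tr(X Y) = 2 if X = Y, else 0), so M = m0*1 + m1*rho(e1) + m2*rho(e2) + m3*rho(e3) with m0 = tr(M)/2 = 0, m1 = tr(M rho(e1))/2 = 0, m2 = tr(M rho(e2))/2 = 0, m3 = tr(M rho(e3))/2 = 5 + I/4.
Multiplying table entries, the bivector images are rho(e1 e2) = I*rho(e3), rho(e1 e3) = -I*rho(e2), rho(e2 e3) = I*rho(e1); with real blade coefficients the real parts of m0..m3 are the coefficients of 1, e1, e2, e3 and the imaginary parts give the bivectors (e2 e3: Im m1, e1 e3: -Im m2, e1 e2: Im m3).
Answer: 5*e3 + 1/4*e1 e2


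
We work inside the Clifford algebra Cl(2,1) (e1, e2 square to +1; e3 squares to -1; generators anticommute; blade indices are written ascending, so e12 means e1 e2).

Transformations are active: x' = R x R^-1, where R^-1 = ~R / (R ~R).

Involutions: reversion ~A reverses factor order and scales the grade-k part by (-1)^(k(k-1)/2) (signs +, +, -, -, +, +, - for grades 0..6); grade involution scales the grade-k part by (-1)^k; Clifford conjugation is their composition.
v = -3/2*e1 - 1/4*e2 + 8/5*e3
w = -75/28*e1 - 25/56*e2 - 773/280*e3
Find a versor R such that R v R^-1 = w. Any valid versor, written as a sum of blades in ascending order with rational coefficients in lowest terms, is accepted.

Key observation: q(v) = q(w) = -99/400 (sandwiches preserve the norm), so R = v + w = -117/28*e1 - 39/56*e2 - 65/56*e3 works whenever it is invertible — the component of v along it is kept and (v - w)/2 reverses, sending v to w.
Answer: -117/28*e1 - 39/56*e2 - 65/56*e3
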